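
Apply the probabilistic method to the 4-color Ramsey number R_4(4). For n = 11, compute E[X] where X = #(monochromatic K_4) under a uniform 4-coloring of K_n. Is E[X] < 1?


E[X] = C(11, 4) · 4^{1 − 6} = 330 · 4^{−5} = 330/1024.
As a reduced fraction: E[X] = 165/512 ≈ 0.32227.
Is E[X] < 1? YES.
Since E[X] < 1, there exists a 4-coloring of K_{11} with no monochromatic K_4; hence R_4(4) > 11.

E[X] = 165/512 ≈ 0.32227; E[X] < 1, so R_4(4) > 11.


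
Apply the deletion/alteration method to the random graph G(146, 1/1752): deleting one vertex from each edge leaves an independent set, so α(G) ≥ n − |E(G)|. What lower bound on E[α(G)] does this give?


E[|E(G)|] = C(146, 2)·p = 10585 · (1/1752) = 145/24.
E[α(G)] ≥ n − E[|E(G)|] = 146 − 145/24 = 3359/24.
Numerically: ≈ 139.95833.
(This is only a lower bound; the true E[α(G)] may be larger.)

E[α(G)] ≥ 3359/24 ≈ 139.95833.


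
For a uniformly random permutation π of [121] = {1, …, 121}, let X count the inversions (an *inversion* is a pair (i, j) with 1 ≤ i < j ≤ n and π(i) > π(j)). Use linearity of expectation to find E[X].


Write X = Σ X_I over the C(121, 2) = 7260 pairs i < j, with X_I the indicator of one inversion.
There are 7260 indicators.
For each fixed pair i < j, the values π(i) and π(j) are two distinct elements of {1, …, 121} in uniformly random order; by symmetry P[π(i) > π(j)] = 1/2.
By linearity: E[X] = 7260 · (1/2) = C(121, 2) · (1/2) = 7260/2 = 3630 ≈ 3630.000.

E[X] = 3630 = 3630.000.


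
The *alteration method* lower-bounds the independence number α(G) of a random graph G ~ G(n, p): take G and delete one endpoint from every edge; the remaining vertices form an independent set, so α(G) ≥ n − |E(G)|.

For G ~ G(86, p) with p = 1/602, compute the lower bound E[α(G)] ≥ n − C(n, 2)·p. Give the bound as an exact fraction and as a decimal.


E[|E(G)|] = C(86, 2)·p = 3655 · (1/602) = 85/14.
E[α(G)] ≥ n − E[|E(G)|] = 86 − 85/14 = 1119/14.
Numerically: ≈ 79.929.
(This is only a lower bound; the true E[α(G)] may be larger.)

E[α(G)] ≥ 1119/14 ≈ 79.929.


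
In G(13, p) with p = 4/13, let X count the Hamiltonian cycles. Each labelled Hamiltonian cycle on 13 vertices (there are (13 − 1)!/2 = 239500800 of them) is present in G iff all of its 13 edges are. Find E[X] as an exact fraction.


K_13 has (13 − 1)!/2 = 239500800 labelled Hamiltonian cycles.
For each such Hamiltonian cycle H, let X_H = 1 if all 13 edges of H are present in G. Then P[X_H = 1] = p^{13} = (4/13)^{13} = 67108864/302875106592253.
Summing the indicators: E[X] = Σ_H E[X_H] = 239500800 · p^{13} = 239500800 · 67108864/302875106592253 = 16072626615091200/302875106592253.
Numerically: E[X] ≈ 53.0668.

E[X] = 239500800 · (4/13)^{13} = 16072626615091200/302875106592253 ≈ 53.0668.


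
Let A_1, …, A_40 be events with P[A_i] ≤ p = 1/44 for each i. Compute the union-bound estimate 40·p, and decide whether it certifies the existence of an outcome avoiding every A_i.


Union bound: P[∪_{i=1}^{40} A_i] ≤ Σ_i P[A_i] ≤ 40·p = 40·(1/44) = 10/11.
Numerically: 10/11 ≈ 0.9091.
Is 10/11 < 1? YES.
Since P[∪ A_i] ≤ 10/11 < 1, the complement has P[∩ A_i^c] ≥ 1 − 10/11 = 1/11 > 0, so some outcome avoids every A_i.

40·p = 10/11 ≈ 0.9091; existence CERTIFIED by the union bound.


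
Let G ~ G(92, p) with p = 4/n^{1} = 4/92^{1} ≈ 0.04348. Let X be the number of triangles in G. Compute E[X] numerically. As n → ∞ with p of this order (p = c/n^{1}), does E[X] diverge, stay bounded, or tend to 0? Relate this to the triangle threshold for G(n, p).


Number of potential triangles: C(92, 3) = 125580.
Each occurs with probability p³ ≈ (0.04348)³ ≈ 8.218953e-05.
By linearity: E[X] = C(92, 3)·p³ ≈ 125580 · 8.218953e-05 ≈ 10.3214.
Here α = 1, so p = 4/n is exactly at the triangle threshold p ~ 1/n. Asymptotically E[X] → c³/6 = 4³/6 = 32/3 ≈ 10.6667, a bounded constant. In this regime the triangle count is asymptotically Poisson(c³/6).

E[X] ≈ 10.3214; in regime p = Θ(1/n^{1}) E[X] stays bounded (at the triangle threshold p ~ 1/n).


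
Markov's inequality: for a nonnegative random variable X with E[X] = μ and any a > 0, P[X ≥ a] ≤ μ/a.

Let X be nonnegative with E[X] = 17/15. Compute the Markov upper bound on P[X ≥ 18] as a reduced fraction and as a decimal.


μ = E[X] = 17/15, a = 18.
Markov: P[X ≥ 18] ≤ μ/a = (17/15)/18 = 17/270.
Numerically: ≈ 0.063.
(Since a = 18 > μ = 1.133, the bound 17/270 is < 1 and informative.)

P[X ≥ 18] ≤ 17/270 ≈ 0.063.


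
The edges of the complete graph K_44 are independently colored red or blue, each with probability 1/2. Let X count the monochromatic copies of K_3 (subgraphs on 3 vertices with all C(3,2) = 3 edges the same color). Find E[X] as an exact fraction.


Let X = Σ_S X_S over the C(44, 3) = 13244 subsets S of size 3, where X_S = 1 if the K_3 on S is monochromatic.
For a fixed S, the K_3 on S has C(3, 2) = 3 edges. P[all 3 edges red] = (1/2)^3, and likewise for blue, so P[monochromatic] = 2·(1/2)^3 = 2^{1 − 3} = 1/4.
Summing: E[X] = C(44, 3) · 2^{1 − 3} = 13244 · 1/4 = 3311.
Numerically: E[X] ≈ 3311.000.

E[X] = C(44,3)·2^(1−C(3,2)) = 3311 ≈ 3311.000.


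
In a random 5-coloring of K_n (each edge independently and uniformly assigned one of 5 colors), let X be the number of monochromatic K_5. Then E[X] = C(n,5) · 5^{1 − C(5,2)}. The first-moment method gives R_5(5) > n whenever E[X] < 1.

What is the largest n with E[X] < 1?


We need C(n, 5) · 5^{1 − 10} < 1, i.e. C(n, 5) < 5^{10 − 1} = 1953125.
Check values of n near the boundary:
  n = 44: C(44, 5) = 1086008; 1086008 < 1953125? YES
  n = 45: C(45, 5) = 1221759; 1221759 < 1953125? YES
  n = 46: C(46, 5) = 1370754; 1370754 < 1953125? YES
  n = 47: C(47, 5) = 1533939; 1533939 < 1953125? YES
  n = 48: C(48, 5) = 1712304; 1712304 < 1953125? YES
  n = 49: C(49, 5) = 1906884; 1906884 < 1953125? YES
  n = 50: C(50, 5) = 2118760; 2118760 < 1953125? NO
  n = 51: C(51, 5) = 2349060; 2349060 < 1953125? NO
The largest n with C(n, 5) < 1953125 is n = 49 (where E[X] = 1906884/1953125 ≈ 0.9763246). Hence R_5(5) > 49, i.e. R_5(5) ≥ 50.

Largest n = 49; hence R_5(5) > 49.


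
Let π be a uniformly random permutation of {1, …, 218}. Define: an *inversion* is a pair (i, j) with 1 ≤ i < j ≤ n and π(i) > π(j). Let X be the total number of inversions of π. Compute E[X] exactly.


Write X = Σ X_I over the C(218, 2) = 23653 pairs i < j, with X_I the indicator of one inversion.
There are 23653 indicators.
For each fixed pair i < j, the values π(i) and π(j) are two distinct elements of {1, …, 218} in uniformly random order; by symmetry P[π(i) > π(j)] = 1/2.
By linearity: E[X] = 23653 · (1/2) = C(218, 2) · (1/2) = 23653/2 = 23653/2 ≈ 11826.50000.

E[X] = 23653/2 = 11826.50000.


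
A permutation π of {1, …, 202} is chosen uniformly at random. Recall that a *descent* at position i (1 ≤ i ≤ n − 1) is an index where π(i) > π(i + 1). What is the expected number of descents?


Write X = Σ X_I over i = 1, …, 201, with X_I the indicator of one descent.
There are 201 indicators.
For each fixed i, the pair (π(i), π(i+1)) is a uniformly random ordered pair of distinct values from {1, …, 202}; by symmetry P[π(i) > π(i+1)] = 1/2.
By linearity: E[X] = 201 · (1/2) = (202 − 1) · (1/2) = 201/2 ≈ 100.500.

E[X] = 201/2 = 100.500.


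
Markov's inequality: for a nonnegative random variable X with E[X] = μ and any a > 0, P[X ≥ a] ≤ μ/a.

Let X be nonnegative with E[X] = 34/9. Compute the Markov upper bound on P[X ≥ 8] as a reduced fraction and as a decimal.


μ = E[X] = 34/9, a = 8.
Markov: P[X ≥ 8] ≤ μ/a = (34/9)/8 = 17/36.
Numerically: ≈ 0.4722.
(Since a = 8 > μ = 3.7778, the bound 17/36 is < 1 and informative.)

P[X ≥ 8] ≤ 17/36 ≈ 0.4722.


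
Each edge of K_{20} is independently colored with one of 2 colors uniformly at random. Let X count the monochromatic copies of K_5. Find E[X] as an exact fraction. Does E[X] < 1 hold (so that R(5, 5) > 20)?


E[X] = C(20, 5) · 2^{1 − 10} = 15504 · 2^{−9} = 15504/512.
As a reduced fraction: E[X] = 969/32 ≈ 30.28125.
Is E[X] < 1? NO.
Since E[X] ≥ 1, the first-moment bound is inconclusive at n = 20; it does NOT by itself certify R(5, 5) > 20.

E[X] = 969/32 ≈ 30.28125; E[X] ≥ 1; first-moment method inconclusive here.


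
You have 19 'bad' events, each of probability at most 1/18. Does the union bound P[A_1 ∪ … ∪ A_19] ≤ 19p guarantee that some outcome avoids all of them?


Union bound: P[∪_{i=1}^{19} A_i] ≤ Σ_i P[A_i] ≤ 19·p = 19·(1/18) = 19/18.
Numerically: 19/18 ≈ 1.0556.
Is 19/18 < 1? NO.
Since the bound 19/18 is ≥ 1, the union bound is uninformative here; it does NOT by itself certify existence.

19·p = 19/18 ≈ 1.0556; existence NOT certified by the union bound.


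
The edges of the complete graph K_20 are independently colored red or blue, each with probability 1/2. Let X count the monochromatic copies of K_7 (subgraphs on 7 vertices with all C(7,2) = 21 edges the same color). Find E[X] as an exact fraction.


Let X = Σ_S X_S over the C(20, 7) = 77520 subsets S of size 7, where X_S = 1 if the K_7 on S is monochromatic.
For a fixed S, the K_7 on S has C(7, 2) = 21 edges. P[all 21 edges red] = (1/2)^21, and likewise for blue, so P[monochromatic] = 2·(1/2)^21 = 2^{1 − 21} = 1/1048576.
By linearity: E[X] = C(20, 7) · 2^{1 − 21} = 77520 · 1/1048576 = 4845/65536.
Numerically: E[X] ≈ 0.07393.

E[X] = C(20,7)·2^(1−C(7,2)) = 4845/65536 ≈ 0.07393.


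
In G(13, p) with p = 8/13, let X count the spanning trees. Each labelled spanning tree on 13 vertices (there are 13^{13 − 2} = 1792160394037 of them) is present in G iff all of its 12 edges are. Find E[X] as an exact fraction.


K_13 has 13^{13 − 2} = 1792160394037 labelled spanning trees.
For each such spanning tree H, let X_H = 1 if all 12 edges of H are present in G. Then P[X_H = 1] = p^{12} = (8/13)^{12} = 68719476736/23298085122481.
By linearity of expectation: E[X] = Σ_H E[X_H] = 1792160394037 · p^{12} = 1792160394037 · 68719476736/23298085122481 = 68719476736/13.
Numerically: E[X] ≈ 5.286e+09.

E[X] = 1792160394037 · (8/13)^{12} = 68719476736/13 ≈ 5.286e+09.


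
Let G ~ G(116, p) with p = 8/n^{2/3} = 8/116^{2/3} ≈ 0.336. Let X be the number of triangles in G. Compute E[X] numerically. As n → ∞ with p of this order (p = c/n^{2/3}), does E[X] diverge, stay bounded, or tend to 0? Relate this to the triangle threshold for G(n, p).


Number of potential triangles: C(116, 3) = 253460.
Each occurs with probability p³ ≈ (0.336)³ ≈ 3.80499e-02.
By linearity: E[X] = C(116, 3)·p³ ≈ 253460 · 3.80499e-02 ≈ 9644.138.
Since α = 2/3 < 1, p = c/n^{2/3} ≫ 1/n is above the triangle threshold p ~ 1/n. Asymptotically E[X] ~ (c³/6)·n^{3(1−α)} = (8³/6)·n^{1} → ∞; triangles are abundant w.h.p.

E[X] ≈ 9644.138; in regime p = Θ(1/n^{2/3}) E[X] diverges (above the triangle threshold p ~ 1/n).


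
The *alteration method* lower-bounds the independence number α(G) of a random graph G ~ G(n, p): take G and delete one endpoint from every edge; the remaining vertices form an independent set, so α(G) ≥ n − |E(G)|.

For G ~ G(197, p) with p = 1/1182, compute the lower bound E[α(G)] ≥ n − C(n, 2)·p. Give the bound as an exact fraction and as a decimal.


E[|E(G)|] = C(197, 2)·p = 19306 · (1/1182) = 49/3.
E[α(G)] ≥ n − E[|E(G)|] = 197 − 49/3 = 542/3.
Numerically: ≈ 180.6667.
(This is only a lower bound; the true E[α(G)] may be larger.)

E[α(G)] ≥ 542/3 ≈ 180.6667.


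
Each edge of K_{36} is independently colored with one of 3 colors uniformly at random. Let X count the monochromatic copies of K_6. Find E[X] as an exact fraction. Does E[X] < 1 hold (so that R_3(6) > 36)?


E[X] = C(36, 6) · 3^{1 − 15} = 1947792 · 3^{−14} = 1947792/4782969.
As a reduced fraction: E[X] = 649264/1594323 ≈ 0.4072349.
Is E[X] < 1? YES.
Since E[X] < 1, there exists a 3-coloring of K_{36} with no monochromatic K_6; hence R_3(6) > 36.

E[X] = 649264/1594323 ≈ 0.4072349; E[X] < 1, so R_3(6) > 36.


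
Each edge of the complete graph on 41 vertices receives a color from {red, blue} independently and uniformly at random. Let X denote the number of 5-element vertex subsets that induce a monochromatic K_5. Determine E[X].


Let X = Σ_S X_S over the C(41, 5) = 749398 subsets S of size 5, where X_S = 1 if the K_5 on S is monochromatic.
For a fixed S, the K_5 on S has C(5, 2) = 10 edges. P[all 10 edges red] = (1/2)^10, and likewise for blue, so P[monochromatic] = 2·(1/2)^10 = 2^{1 − 10} = 1/512.
By linearity of expectation: E[X] = C(41, 5) · 2^{1 − 10} = 749398 · 1/512 = 374699/256.
Numerically: E[X] ≈ 1463.668.

E[X] = C(41,5)·2^(1−C(5,2)) = 374699/256 ≈ 1463.668.


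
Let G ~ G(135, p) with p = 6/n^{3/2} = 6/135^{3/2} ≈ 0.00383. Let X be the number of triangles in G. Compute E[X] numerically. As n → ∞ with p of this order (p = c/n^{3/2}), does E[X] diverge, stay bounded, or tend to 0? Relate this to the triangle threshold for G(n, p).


Number of potential triangles: C(135, 3) = 400995.
Each occurs with probability p³ ≈ (0.00383)³ ≈ 5.59695e-08.
By linearity: E[X] = C(135, 3)·p³ ≈ 400995 · 5.59695e-08 ≈ 0.022.
Since α = 3/2 > 1, p = c/n^{3/2} = o(1/n) is below the triangle threshold p ~ 1/n. Asymptotically E[X] ~ (c³/6)·n^{3(1−α)} = (6³/6)·n^{-1.5} → 0, so by Markov's inequality G has no triangles w.h.p.

E[X] ≈ 0.022; in regime p = Θ(1/n^{3/2}) E[X] tends to 0 (below the triangle threshold p ~ 1/n).


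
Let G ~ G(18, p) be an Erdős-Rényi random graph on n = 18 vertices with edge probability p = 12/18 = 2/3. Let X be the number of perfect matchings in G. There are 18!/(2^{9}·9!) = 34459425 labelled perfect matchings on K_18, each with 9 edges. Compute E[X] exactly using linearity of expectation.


K_18 has 18!/(2^{9}·9!) = 34459425 labelled perfect matchings.
For each such perfect matching H, let X_H = 1 if all 9 edges of H are present in G. Then P[X_H = 1] = p^{9} = (2/3)^{9} = 512/19683.
By linearity: E[X] = Σ_H E[X_H] = 34459425 · p^{9} = 34459425 · 512/19683 = 217817600/243.
Numerically: E[X] ≈ 896369.

E[X] = 34459425 · (2/3)^{9} = 217817600/243 ≈ 896369.


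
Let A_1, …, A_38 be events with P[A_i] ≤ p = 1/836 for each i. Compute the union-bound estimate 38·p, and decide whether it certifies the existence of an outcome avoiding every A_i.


Union bound: P[∪_{i=1}^{38} A_i] ≤ Σ_i P[A_i] ≤ 38·p = 38·(1/836) = 1/22.
Numerically: 1/22 ≈ 0.045455.
Is 1/22 < 1? YES.
Since P[∪ A_i] ≤ 1/22 < 1, the complement has P[∩ A_i^c] ≥ 1 − 1/22 = 21/22 > 0, so some outcome avoids every A_i.

38·p = 1/22 ≈ 0.045455; existence CERTIFIED by the union bound.


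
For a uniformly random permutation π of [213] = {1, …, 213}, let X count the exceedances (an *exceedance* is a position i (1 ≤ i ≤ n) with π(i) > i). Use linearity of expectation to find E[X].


Write X = Σ_{i=1}^{213} X_i, where X_i = 1_{π(i) > i}.
For each fixed i, π(i) is uniform over {1, …, 213} (marginal of a uniform permutation), so P[π(i) > i] = (n − i)/n. Summing: Σ_{i=1}^{213} (n − i)/n = (0 + 1 + … + 212)/213 = 213(213 − 1)/(2·213) = (213 − 1)/2.
Hence E[X] = Σ_{i=1}^{213} (213 − i)/213 = 106 ≈ 106.0000.

E[X] = 106 = 106.0000.


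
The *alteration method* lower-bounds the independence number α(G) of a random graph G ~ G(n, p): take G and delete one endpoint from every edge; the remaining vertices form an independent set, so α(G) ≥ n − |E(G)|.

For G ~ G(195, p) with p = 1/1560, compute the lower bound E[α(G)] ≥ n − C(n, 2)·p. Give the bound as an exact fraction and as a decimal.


E[|E(G)|] = C(195, 2)·p = 18915 · (1/1560) = 97/8.
E[α(G)] ≥ n − E[|E(G)|] = 195 − 97/8 = 1463/8.
Numerically: ≈ 182.875000.
(This is only a lower bound; the true E[α(G)] may be larger.)

E[α(G)] ≥ 1463/8 ≈ 182.875000.


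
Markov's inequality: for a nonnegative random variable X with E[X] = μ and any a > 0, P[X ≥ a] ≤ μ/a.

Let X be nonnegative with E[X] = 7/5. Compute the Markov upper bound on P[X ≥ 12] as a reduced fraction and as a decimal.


μ = E[X] = 7/5, a = 12.
Markov: P[X ≥ 12] ≤ μ/a = (7/5)/12 = 7/60.
Numerically: ≈ 0.11667.
(Since a = 12 > μ = 1.40000, the bound 7/60 is < 1 and informative.)

P[X ≥ 12] ≤ 7/60 ≈ 0.11667.


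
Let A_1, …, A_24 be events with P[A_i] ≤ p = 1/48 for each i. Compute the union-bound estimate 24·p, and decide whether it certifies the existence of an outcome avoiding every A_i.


Union bound: P[∪_{i=1}^{24} A_i] ≤ Σ_i P[A_i] ≤ 24·p = 24·(1/48) = 1/2.
Numerically: 1/2 ≈ 0.500000.
Is 1/2 < 1? YES.
Since P[∪ A_i] ≤ 1/2 < 1, the complement has P[∩ A_i^c] ≥ 1 − 1/2 = 1/2 > 0, so some outcome avoids every A_i.

24·p = 1/2 ≈ 0.500000; existence CERTIFIED by the union bound.


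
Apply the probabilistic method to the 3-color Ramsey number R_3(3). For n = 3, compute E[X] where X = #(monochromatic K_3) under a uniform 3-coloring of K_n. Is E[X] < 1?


E[X] = C(3, 3) · 3^{1 − 3} = 1 · 3^{−2} = 1/9.
As a reduced fraction: E[X] = 1/9 ≈ 0.111.
Is E[X] < 1? YES.
Since E[X] < 1, there exists a 3-coloring of K_{3} with no monochromatic K_3; hence R_3(3) > 3.

E[X] = 1/9 ≈ 0.111; E[X] < 1, so R_3(3) > 3.


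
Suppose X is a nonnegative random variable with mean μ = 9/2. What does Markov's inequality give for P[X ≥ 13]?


μ = E[X] = 9/2, a = 13.
Markov: P[X ≥ 13] ≤ μ/a = (9/2)/13 = 9/26.
Numerically: ≈ 0.34615.
(Since a = 13 > μ = 4.50000, the bound 9/26 is < 1 and informative.)

P[X ≥ 13] ≤ 9/26 ≈ 0.34615.


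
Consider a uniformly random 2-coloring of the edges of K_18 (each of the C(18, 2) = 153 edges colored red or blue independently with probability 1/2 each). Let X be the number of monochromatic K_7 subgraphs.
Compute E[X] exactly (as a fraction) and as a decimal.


Let X = Σ_S X_S over the C(18, 7) = 31824 subsets S of size 7, where X_S = 1 if the K_7 on S is monochromatic.
For a fixed S, the K_7 on S has C(7, 2) = 21 edges. P[all 21 edges red] = (1/2)^21, and likewise for blue, so P[monochromatic] = 2·(1/2)^21 = 2^{1 − 21} = 1/1048576.
By linearity: E[X] = C(18, 7) · 2^{1 − 21} = 31824 · 1/1048576 = 1989/65536.
Numerically: E[X] ≈ 0.0303.

E[X] = C(18,7)·2^(1−C(7,2)) = 1989/65536 ≈ 0.0303.


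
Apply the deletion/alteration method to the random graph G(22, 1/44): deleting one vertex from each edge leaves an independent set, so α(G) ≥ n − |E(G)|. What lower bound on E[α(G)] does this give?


E[|E(G)|] = C(22, 2)·p = 231 · (1/44) = 21/4.
E[α(G)] ≥ n − E[|E(G)|] = 22 − 21/4 = 67/4.
Numerically: ≈ 16.750.
(This is only a lower bound; the true E[α(G)] may be larger.)

E[α(G)] ≥ 67/4 ≈ 16.750.


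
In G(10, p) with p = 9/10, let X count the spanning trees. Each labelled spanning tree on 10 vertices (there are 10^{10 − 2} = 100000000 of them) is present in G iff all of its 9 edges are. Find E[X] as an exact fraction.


K_10 has 10^{10 − 2} = 100000000 labelled spanning trees.
For each such spanning tree H, let X_H = 1 if all 9 edges of H are present in G. Then P[X_H = 1] = p^{9} = (9/10)^{9} = 387420489/1000000000.
By linearity of expectation: E[X] = Σ_H E[X_H] = 100000000 · p^{9} = 100000000 · 387420489/1000000000 = 387420489/10.
Numerically: E[X] ≈ 3.874e+07.

E[X] = 100000000 · (9/10)^{9} = 387420489/10 ≈ 3.874e+07.


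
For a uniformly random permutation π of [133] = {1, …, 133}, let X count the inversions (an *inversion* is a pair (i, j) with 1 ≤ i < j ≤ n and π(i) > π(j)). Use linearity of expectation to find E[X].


Write X = Σ X_I over the C(133, 2) = 8778 pairs i < j, with X_I the indicator of one inversion.
There are 8778 indicators.
For each fixed pair i < j, the values π(i) and π(j) are two distinct elements of {1, …, 133} in uniformly random order; by symmetry P[π(i) > π(j)] = 1/2.
By linearity: E[X] = 8778 · (1/2) = C(133, 2) · (1/2) = 8778/2 = 4389 ≈ 4389.00000.

E[X] = 4389 = 4389.00000.


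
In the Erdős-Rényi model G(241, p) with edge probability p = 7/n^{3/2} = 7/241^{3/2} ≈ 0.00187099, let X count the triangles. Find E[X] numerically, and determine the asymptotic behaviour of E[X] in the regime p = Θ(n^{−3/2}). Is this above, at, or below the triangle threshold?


Number of potential triangles: C(241, 3) = 2303960.
Each occurs with probability p³ ≈ (0.00187099)³ ≈ 6.54963998e-09.
By linearity: E[X] = C(241, 3)·p³ ≈ 2303960 · 6.54963998e-09 ≈ 0.015090.
Since α = 3/2 > 1, p = c/n^{3/2} = o(1/n) is below the triangle threshold p ~ 1/n. Asymptotically E[X] ~ (c³/6)·n^{3(1−α)} = (7³/6)·n^{-1.5} → 0, so by Markov's inequality G has no triangles w.h.p.

E[X] ≈ 0.015090; in regime p = Θ(1/n^{3/2}) E[X] tends to 0 (below the triangle threshold p ~ 1/n).


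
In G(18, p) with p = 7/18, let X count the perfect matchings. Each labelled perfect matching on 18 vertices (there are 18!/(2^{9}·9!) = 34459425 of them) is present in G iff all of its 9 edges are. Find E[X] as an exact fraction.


K_18 has 18!/(2^{9}·9!) = 34459425 labelled perfect matchings.
For each such perfect matching H, let X_H = 1 if all 9 edges of H are present in G. Then P[X_H = 1] = p^{9} = (7/18)^{9} = 40353607/198359290368.
Summing the indicators: E[X] = Σ_H E[X_H] = 34459425 · p^{9} = 34459425 · 40353607/198359290368 = 17167433257975/2448880128.
Numerically: E[X] ≈ 7010.3.

E[X] = 34459425 · (7/18)^{9} = 17167433257975/2448880128 ≈ 7010.3.


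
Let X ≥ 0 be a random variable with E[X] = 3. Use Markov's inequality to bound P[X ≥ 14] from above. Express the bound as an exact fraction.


μ = E[X] = 3, a = 14.
Markov: P[X ≥ 14] ≤ μ/a = (3)/14 = 3/14.
Numerically: ≈ 0.2143.
(Since a = 14 > μ = 3.0000, the bound 3/14 is < 1 and informative.)

P[X ≥ 14] ≤ 3/14 ≈ 0.2143.


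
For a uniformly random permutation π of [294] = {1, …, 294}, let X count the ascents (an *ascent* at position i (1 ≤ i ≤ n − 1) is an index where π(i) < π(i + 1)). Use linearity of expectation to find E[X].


Write X = Σ X_I over i = 1, …, 293, with X_I the indicator of one ascent.
There are 293 indicators.
For each fixed i, the pair (π(i), π(i+1)) is a uniformly random ordered pair of distinct values from {1, …, 294}; by symmetry P[π(i) < π(i+1)] = 1/2.
By linearity: E[X] = 293 · (1/2) = (294 − 1) · (1/2) = 293/2 ≈ 146.500000.

E[X] = 293/2 = 146.500000.


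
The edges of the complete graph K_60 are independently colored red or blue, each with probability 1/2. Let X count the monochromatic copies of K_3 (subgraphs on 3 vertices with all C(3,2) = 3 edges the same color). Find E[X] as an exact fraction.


Let X = Σ_S X_S over the C(60, 3) = 34220 subsets S of size 3, where X_S = 1 if the K_3 on S is monochromatic.
For a fixed S, the K_3 on S has C(3, 2) = 3 edges. P[all 3 edges red] = (1/2)^3, and likewise for blue, so P[monochromatic] = 2·(1/2)^3 = 2^{1 − 3} = 1/4.
By linearity of expectation: E[X] = C(60, 3) · 2^{1 − 3} = 34220 · 1/4 = 8555.
Numerically: E[X] ≈ 8555.0000.

E[X] = C(60,3)·2^(1−C(3,2)) = 8555 ≈ 8555.0000.


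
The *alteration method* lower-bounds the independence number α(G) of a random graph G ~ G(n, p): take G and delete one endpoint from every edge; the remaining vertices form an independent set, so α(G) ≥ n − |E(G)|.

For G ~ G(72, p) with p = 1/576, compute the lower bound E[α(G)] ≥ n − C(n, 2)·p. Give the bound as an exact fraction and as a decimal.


E[|E(G)|] = C(72, 2)·p = 2556 · (1/576) = 71/16.
E[α(G)] ≥ n − E[|E(G)|] = 72 − 71/16 = 1081/16.
Numerically: ≈ 67.5625.
(This is only a lower bound; the true E[α(G)] may be larger.)

E[α(G)] ≥ 1081/16 ≈ 67.5625.


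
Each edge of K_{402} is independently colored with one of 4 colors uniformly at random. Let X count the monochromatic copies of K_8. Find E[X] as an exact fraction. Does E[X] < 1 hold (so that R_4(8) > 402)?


E[X] = C(402, 8) · 4^{1 − 28} = 15770615726749950 · 4^{−27} = 15770615726749950/18014398509481984.
As a reduced fraction: E[X] = 7885307863374975/9007199254740992 ≈ 0.8754450.
Is E[X] < 1? YES.
Since E[X] < 1, there exists a 4-coloring of K_{402} with no monochromatic K_8; hence R_4(8) > 402.

E[X] = 7885307863374975/9007199254740992 ≈ 0.8754450; E[X] < 1, so R_4(8) > 402.


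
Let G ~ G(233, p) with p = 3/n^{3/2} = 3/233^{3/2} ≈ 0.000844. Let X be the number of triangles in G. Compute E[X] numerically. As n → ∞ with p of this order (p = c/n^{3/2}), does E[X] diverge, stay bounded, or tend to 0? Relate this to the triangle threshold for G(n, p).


Number of potential triangles: C(233, 3) = 2081156.
Each occurs with probability p³ ≈ (0.000844)³ ≈ 6.00153e-10.
By linearity: E[X] = C(233, 3)·p³ ≈ 2081156 · 6.00153e-10 ≈ 0.001.
Since α = 3/2 > 1, p = c/n^{3/2} = o(1/n) is below the triangle threshold p ~ 1/n. Asymptotically E[X] ~ (c³/6)·n^{3(1−α)} = (3³/6)·n^{-1.5} → 0, so by Markov's inequality G has no triangles w.h.p.

E[X] ≈ 0.001; in regime p = Θ(1/n^{3/2}) E[X] tends to 0 (below the triangle threshold p ~ 1/n).


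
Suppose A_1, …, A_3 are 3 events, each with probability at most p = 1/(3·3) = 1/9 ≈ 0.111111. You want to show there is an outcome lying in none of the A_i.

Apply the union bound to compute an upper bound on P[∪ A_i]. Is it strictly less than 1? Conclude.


Union bound: P[∪_{i=1}^{3} A_i] ≤ Σ_i P[A_i] ≤ 3·p = 3·(1/9) = 1/3.
Numerically: 1/3 ≈ 0.333333.
Is 1/3 < 1? YES.
Since P[∪ A_i] ≤ 1/3 < 1, the complement has P[∩ A_i^c] ≥ 1 − 1/3 = 2/3 > 0, so some outcome avoids every A_i.

3·p = 1/3 ≈ 0.333333; existence CERTIFIED by the union bound.


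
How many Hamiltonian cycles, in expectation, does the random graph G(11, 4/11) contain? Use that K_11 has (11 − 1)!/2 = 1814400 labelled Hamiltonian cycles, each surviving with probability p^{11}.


K_11 has (11 − 1)!/2 = 1814400 labelled Hamiltonian cycles.
For each such Hamiltonian cycle H, let X_H = 1 if all 11 edges of H are present in G. Then P[X_H = 1] = p^{11} = (4/11)^{11} = 4194304/285311670611.
Summing the indicators: E[X] = Σ_H E[X_H] = 1814400 · p^{11} = 1814400 · 4194304/285311670611 = 7610145177600/285311670611.
Numerically: E[X] ≈ 26.67.

E[X] = 1814400 · (4/11)^{11} = 7610145177600/285311670611 ≈ 26.67.


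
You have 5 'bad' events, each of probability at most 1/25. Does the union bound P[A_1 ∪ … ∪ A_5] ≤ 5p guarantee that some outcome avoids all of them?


Union bound: P[∪_{i=1}^{5} A_i] ≤ Σ_i P[A_i] ≤ 5·p = 5·(1/25) = 1/5.
Numerically: 1/5 ≈ 0.20000.
Is 1/5 < 1? YES.
Since P[∪ A_i] ≤ 1/5 < 1, the complement has P[∩ A_i^c] ≥ 1 − 1/5 = 4/5 > 0, so some outcome avoids every A_i.

5·p = 1/5 ≈ 0.20000; existence CERTIFIED by the union bound.


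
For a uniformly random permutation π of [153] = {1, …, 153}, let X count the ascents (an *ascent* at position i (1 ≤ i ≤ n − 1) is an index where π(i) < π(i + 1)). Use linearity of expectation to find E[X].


Write X = Σ X_I over i = 1, …, 152, with X_I the indicator of one ascent.
There are 152 indicators.
For each fixed i, the pair (π(i), π(i+1)) is a uniformly random ordered pair of distinct values from {1, …, 153}; by symmetry P[π(i) < π(i+1)] = 1/2.
By linearity: E[X] = 152 · (1/2) = (153 − 1) · (1/2) = 76 ≈ 76.000.

E[X] = 76 = 76.000.


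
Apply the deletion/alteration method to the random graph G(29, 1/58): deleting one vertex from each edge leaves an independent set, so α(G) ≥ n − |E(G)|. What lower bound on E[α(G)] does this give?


E[|E(G)|] = C(29, 2)·p = 406 · (1/58) = 7.
E[α(G)] ≥ n − E[|E(G)|] = 29 − 7 = 22.
Numerically: ≈ 22.000000.
(This is only a lower bound; the true E[α(G)] may be larger.)

E[α(G)] ≥ 22 ≈ 22.000000.


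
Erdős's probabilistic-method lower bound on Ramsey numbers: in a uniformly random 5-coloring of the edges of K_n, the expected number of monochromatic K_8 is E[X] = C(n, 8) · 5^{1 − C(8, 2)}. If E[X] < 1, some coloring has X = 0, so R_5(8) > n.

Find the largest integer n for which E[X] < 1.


We need C(n, 8) · 5^{1 − 28} < 1, i.e. C(n, 8) < 5^{28 − 1} = 7450580596923828125.
Check values of n near the boundary:
  n = 862: C(862, 8) = 7317951015318931845; 7317951015318931845 < 7450580596923828125? YES
  n = 863: C(863, 8) = 7386423071602617757; 7386423071602617757 < 7450580596923828125? YES
  n = 864: C(864, 8) = 7455455062926006708; 7455455062926006708 < 7450580596923828125? NO
  n = 865: C(865, 8) = 7525050909487743060; 7525050909487743060 < 7450580596923828125? NO
  n = 866: C(866, 8) = 7595214554331451620; 7595214554331451620 < 7450580596923828125? NO
The largest n with C(n, 8) < 7450580596923828125 is n = 863 (where E[X] = 7386423071602617757/7450580596923828125 ≈ 0.991). Hence R_5(8) > 863, i.e. R_5(8) ≥ 864.

Largest n = 863; hence R_5(8) > 863.


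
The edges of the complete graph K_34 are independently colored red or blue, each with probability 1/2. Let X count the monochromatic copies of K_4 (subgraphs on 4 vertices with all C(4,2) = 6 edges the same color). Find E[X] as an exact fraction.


Let X = Σ_S X_S over the C(34, 4) = 46376 subsets S of size 4, where X_S = 1 if the K_4 on S is monochromatic.
For a fixed S, the K_4 on S has C(4, 2) = 6 edges. P[all 6 edges red] = (1/2)^6, and likewise for blue, so P[monochromatic] = 2·(1/2)^6 = 2^{1 − 6} = 1/32.
By linearity: E[X] = C(34, 4) · 2^{1 − 6} = 46376 · 1/32 = 5797/4.
Numerically: E[X] ≈ 1449.25000.

E[X] = C(34,4)·2^(1−C(4,2)) = 5797/4 ≈ 1449.25000.


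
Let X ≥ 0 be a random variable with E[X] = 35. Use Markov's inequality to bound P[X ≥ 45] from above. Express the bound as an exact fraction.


μ = E[X] = 35, a = 45.
Markov: P[X ≥ 45] ≤ μ/a = (35)/45 = 7/9.
Numerically: ≈ 0.778.
(Since a = 45 > μ = 35.000, the bound 7/9 is < 1 and informative.)

P[X ≥ 45] ≤ 7/9 ≈ 0.778.


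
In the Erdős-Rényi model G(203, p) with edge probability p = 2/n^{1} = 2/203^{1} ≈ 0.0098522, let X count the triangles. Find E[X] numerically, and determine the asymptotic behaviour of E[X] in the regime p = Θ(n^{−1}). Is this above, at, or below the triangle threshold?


Number of potential triangles: C(203, 3) = 1373701.
Each occurs with probability p³ ≈ (0.0098522)³ ≈ 9.5631699e-07.
By linearity: E[X] = C(203, 3)·p³ ≈ 1373701 · 9.5631699e-07 ≈ 1.31369.
Here α = 1, so p = 2/n is exactly at the triangle threshold p ~ 1/n. Asymptotically E[X] → c³/6 = 2³/6 = 4/3 ≈ 1.33333, a bounded constant. In this regime the triangle count is asymptotically Poisson(c³/6).

E[X] ≈ 1.31369; in regime p = Θ(1/n^{1}) E[X] stays bounded (at the triangle threshold p ~ 1/n).


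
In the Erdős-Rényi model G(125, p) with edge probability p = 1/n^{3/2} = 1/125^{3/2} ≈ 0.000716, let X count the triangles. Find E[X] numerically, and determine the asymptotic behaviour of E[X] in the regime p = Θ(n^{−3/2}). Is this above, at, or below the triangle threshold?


Number of potential triangles: C(125, 3) = 317750.
Each occurs with probability p³ ≈ (0.000716)³ ≈ 3.66357e-10.
By linearity: E[X] = C(125, 3)·p³ ≈ 317750 · 3.66357e-10 ≈ 0.000.
Since α = 3/2 > 1, p = c/n^{3/2} = o(1/n) is below the triangle threshold p ~ 1/n. Asymptotically E[X] ~ (c³/6)·n^{3(1−α)} = (1³/6)·n^{-1.5} → 0, so by Markov's inequality G has no triangles w.h.p.

E[X] ≈ 0.000; in regime p = Θ(1/n^{3/2}) E[X] tends to 0 (below the triangle threshold p ~ 1/n).


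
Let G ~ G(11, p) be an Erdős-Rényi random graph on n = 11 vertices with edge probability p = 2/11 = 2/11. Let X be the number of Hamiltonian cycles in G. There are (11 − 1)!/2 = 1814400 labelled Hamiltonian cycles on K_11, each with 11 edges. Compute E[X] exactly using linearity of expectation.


K_11 has (11 − 1)!/2 = 1814400 labelled Hamiltonian cycles.
For each such Hamiltonian cycle H, let X_H = 1 if all 11 edges of H are present in G. Then P[X_H = 1] = p^{11} = (2/11)^{11} = 2048/285311670611.
By linearity: E[X] = Σ_H E[X_H] = 1814400 · p^{11} = 1814400 · 2048/285311670611 = 3715891200/285311670611.
Numerically: E[X] ≈ 0.013.

E[X] = 1814400 · (2/11)^{11} = 3715891200/285311670611 ≈ 0.013.


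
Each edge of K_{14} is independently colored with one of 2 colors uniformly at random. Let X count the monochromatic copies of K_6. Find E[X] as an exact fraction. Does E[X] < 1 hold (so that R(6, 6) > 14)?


E[X] = C(14, 6) · 2^{1 − 15} = 3003 · 2^{−14} = 3003/16384.
As a reduced fraction: E[X] = 3003/16384 ≈ 0.1833.
Is E[X] < 1? YES.
Since E[X] < 1, there exists a 2-coloring of K_{14} with no monochromatic K_6; hence R(6, 6) > 14.

E[X] = 3003/16384 ≈ 0.1833; E[X] < 1, so R(6, 6) > 14.


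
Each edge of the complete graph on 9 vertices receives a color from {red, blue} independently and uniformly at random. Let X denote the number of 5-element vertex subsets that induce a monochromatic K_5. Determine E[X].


Let X = Σ_S X_S over the C(9, 5) = 126 subsets S of size 5, where X_S = 1 if the K_5 on S is monochromatic.
For a fixed S, the K_5 on S has C(5, 2) = 10 edges. P[all 10 edges red] = (1/2)^10, and likewise for blue, so P[monochromatic] = 2·(1/2)^10 = 2^{1 − 10} = 1/512.
Summing: E[X] = C(9, 5) · 2^{1 − 10} = 126 · 1/512 = 63/256.
Numerically: E[X] ≈ 0.246.

E[X] = C(9,5)·2^(1−C(5,2)) = 63/256 ≈ 0.246.


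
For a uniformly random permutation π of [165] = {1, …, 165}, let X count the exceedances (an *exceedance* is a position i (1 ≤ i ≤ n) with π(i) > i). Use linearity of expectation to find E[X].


Write X = Σ_{i=1}^{165} X_i, where X_i = 1_{π(i) > i}.
For each fixed i, π(i) is uniform over {1, …, 165} (marginal of a uniform permutation), so P[π(i) > i] = (n − i)/n. Summing: Σ_{i=1}^{165} (n − i)/n = (0 + 1 + … + 164)/165 = 165(165 − 1)/(2·165) = (165 − 1)/2.
Hence E[X] = Σ_{i=1}^{165} (165 − i)/165 = 82 ≈ 82.000.

E[X] = 82 = 82.000.


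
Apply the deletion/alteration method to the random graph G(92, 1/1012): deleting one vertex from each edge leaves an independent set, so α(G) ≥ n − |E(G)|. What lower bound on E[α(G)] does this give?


E[|E(G)|] = C(92, 2)·p = 4186 · (1/1012) = 91/22.
E[α(G)] ≥ n − E[|E(G)|] = 92 − 91/22 = 1933/22.
Numerically: ≈ 87.863636.
(This is only a lower bound; the true E[α(G)] may be larger.)

E[α(G)] ≥ 1933/22 ≈ 87.863636.


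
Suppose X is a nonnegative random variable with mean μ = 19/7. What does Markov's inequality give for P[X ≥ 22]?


μ = E[X] = 19/7, a = 22.
Markov: P[X ≥ 22] ≤ μ/a = (19/7)/22 = 19/154.
Numerically: ≈ 0.12338.
(Since a = 22 > μ = 2.71429, the bound 19/154 is < 1 and informative.)

P[X ≥ 22] ≤ 19/154 ≈ 0.12338.


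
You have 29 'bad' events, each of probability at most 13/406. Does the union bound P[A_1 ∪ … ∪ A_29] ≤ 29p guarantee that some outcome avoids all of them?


Union bound: P[∪_{i=1}^{29} A_i] ≤ Σ_i P[A_i] ≤ 29·p = 29·(13/406) = 13/14.
Numerically: 13/14 ≈ 0.92857.
Is 13/14 < 1? YES.
Since P[∪ A_i] ≤ 13/14 < 1, the complement has P[∩ A_i^c] ≥ 1 − 13/14 = 1/14 > 0, so some outcome avoids every A_i.

29·p = 13/14 ≈ 0.92857; existence CERTIFIED by the union bound.


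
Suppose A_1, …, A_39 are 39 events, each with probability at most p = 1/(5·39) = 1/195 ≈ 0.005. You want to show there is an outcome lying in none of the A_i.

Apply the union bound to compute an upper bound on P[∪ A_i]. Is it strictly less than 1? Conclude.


Union bound: P[∪_{i=1}^{39} A_i] ≤ Σ_i P[A_i] ≤ 39·p = 39·(1/195) = 1/5.
Numerically: 1/5 ≈ 0.200.
Is 1/5 < 1? YES.
Since P[∪ A_i] ≤ 1/5 < 1, the complement has P[∩ A_i^c] ≥ 1 − 1/5 = 4/5 > 0, so some outcome avoids every A_i.

39·p = 1/5 ≈ 0.200; existence CERTIFIED by the union bound.


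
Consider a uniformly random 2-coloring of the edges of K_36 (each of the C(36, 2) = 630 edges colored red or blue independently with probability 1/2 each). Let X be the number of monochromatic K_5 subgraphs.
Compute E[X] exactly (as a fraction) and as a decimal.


Let X = Σ_S X_S over the C(36, 5) = 376992 subsets S of size 5, where X_S = 1 if the K_5 on S is monochromatic.
For a fixed S, the K_5 on S has C(5, 2) = 10 edges. P[all 10 edges red] = (1/2)^10, and likewise for blue, so P[monochromatic] = 2·(1/2)^10 = 2^{1 − 10} = 1/512.
By linearity: E[X] = C(36, 5) · 2^{1 − 10} = 376992 · 1/512 = 11781/16.
Numerically: E[X] ≈ 736.31250.

E[X] = C(36,5)·2^(1−C(5,2)) = 11781/16 ≈ 736.31250.


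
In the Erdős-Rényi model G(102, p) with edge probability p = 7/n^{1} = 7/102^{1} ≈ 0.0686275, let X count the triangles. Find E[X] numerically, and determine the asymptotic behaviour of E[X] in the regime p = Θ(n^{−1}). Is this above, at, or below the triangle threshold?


Number of potential triangles: C(102, 3) = 171700.
Each occurs with probability p³ ≈ (0.0686275)³ ≈ 3.23216561e-04.
By linearity: E[X] = C(102, 3)·p³ ≈ 171700 · 3.23216561e-04 ≈ 55.496283.
Here α = 1, so p = 7/n is exactly at the triangle threshold p ~ 1/n. Asymptotically E[X] → c³/6 = 7³/6 = 343/6 ≈ 57.166667, a bounded constant. In this regime the triangle count is asymptotically Poisson(c³/6).

E[X] ≈ 55.496283; in regime p = Θ(1/n^{1}) E[X] stays bounded (at the triangle threshold p ~ 1/n).


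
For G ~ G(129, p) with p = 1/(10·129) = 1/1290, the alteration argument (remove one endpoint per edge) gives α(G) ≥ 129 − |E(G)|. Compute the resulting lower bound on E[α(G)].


E[|E(G)|] = C(129, 2)·p = 8256 · (1/1290) = 32/5.
E[α(G)] ≥ n − E[|E(G)|] = 129 − 32/5 = 613/5.
Numerically: ≈ 122.600.
(This is only a lower bound; the true E[α(G)] may be larger.)

E[α(G)] ≥ 613/5 ≈ 122.600.


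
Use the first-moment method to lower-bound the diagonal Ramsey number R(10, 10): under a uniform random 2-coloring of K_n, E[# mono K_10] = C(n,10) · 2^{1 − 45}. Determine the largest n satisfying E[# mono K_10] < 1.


We need C(n, 10) · 2^{1 − 45} < 1, i.e. C(n, 10) < 2^{45 − 1} = 17592186044416.
Check values of n near the boundary:
  n = 98: C(98, 10) = 14005614014756; 14005614014756 < 17592186044416? YES
  n = 99: C(99, 10) = 15579278510796; 15579278510796 < 17592186044416? YES
  n = 100: C(100, 10) = 17310309456440; 17310309456440 < 17592186044416? YES
  n = 101: C(101, 10) = 19212541264840; 19212541264840 < 17592186044416? NO
  n = 102: C(102, 10) = 21300860967540; 21300860967540 < 17592186044416? NO
  n = 103: C(103, 10) = 23591276125340; 23591276125340 < 17592186044416? NO
The largest n with C(n, 10) < 17592186044416 is n = 100 (where E[X] = 2163788682055/2199023255552 ≈ 0.9840). Hence R(10, 10) > 100, i.e. R(10, 10) ≥ 101.

Largest n = 100; hence R(10, 10) > 100.


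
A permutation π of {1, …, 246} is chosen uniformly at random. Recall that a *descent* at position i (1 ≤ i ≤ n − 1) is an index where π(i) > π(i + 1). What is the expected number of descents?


Write X = Σ X_I over i = 1, …, 245, with X_I the indicator of one descent.
There are 245 indicators.
For each fixed i, the pair (π(i), π(i+1)) is a uniformly random ordered pair of distinct values from {1, …, 246}; by symmetry P[π(i) > π(i+1)] = 1/2.
By linearity: E[X] = 245 · (1/2) = (246 − 1) · (1/2) = 245/2 ≈ 122.50000.

E[X] = 245/2 = 122.50000.


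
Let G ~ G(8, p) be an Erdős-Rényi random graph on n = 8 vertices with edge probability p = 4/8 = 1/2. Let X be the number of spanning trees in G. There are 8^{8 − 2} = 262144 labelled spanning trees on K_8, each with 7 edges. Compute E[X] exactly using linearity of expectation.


K_8 has 8^{8 − 2} = 262144 labelled spanning trees.
For each such spanning tree H, let X_H = 1 if all 7 edges of H are present in G. Then P[X_H = 1] = p^{7} = (1/2)^{7} = 1/128.
Summing the indicators: E[X] = Σ_H E[X_H] = 262144 · p^{7} = 262144 · 1/128 = 2048.
Numerically: E[X] ≈ 2048.

E[X] = 262144 · (1/2)^{7} = 2048 ≈ 2048.
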